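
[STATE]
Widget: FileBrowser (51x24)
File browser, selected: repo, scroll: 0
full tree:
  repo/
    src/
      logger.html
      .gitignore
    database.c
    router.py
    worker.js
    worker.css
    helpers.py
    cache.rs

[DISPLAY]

> [-] repo/                                        
    [+] src/                                       
    database.c                                     
    router.py                                      
    worker.js                                      
    worker.css                                     
    helpers.py                                     
    cache.rs                                       
                                                   
                                                   
                                                   
                                                   
                                                   
                                                   
                                                   
                                                   
                                                   
                                                   
                                                   
                                                   
                                                   
                                                   
                                                   
                                                   


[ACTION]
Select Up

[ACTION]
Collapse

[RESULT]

> [+] repo/                                        
                                                   
                                                   
                                                   
                                                   
                                                   
                                                   
                                                   
                                                   
                                                   
                                                   
                                                   
                                                   
                                                   
                                                   
                                                   
                                                   
                                                   
                                                   
                                                   
                                                   
                                                   
                                                   
                                                   


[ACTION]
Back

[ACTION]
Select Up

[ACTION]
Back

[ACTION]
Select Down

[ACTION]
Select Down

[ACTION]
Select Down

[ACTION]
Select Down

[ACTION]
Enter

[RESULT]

> [-] repo/                                        
    [+] src/                                       
    database.c                                     
    router.py                                      
    worker.js                                      
    worker.css                                     
    helpers.py                                     
    cache.rs                                       
                                                   
                                                   
                                                   
                                                   
                                                   
                                                   
                                                   
                                                   
                                                   
                                                   
                                                   
                                                   
                                                   
                                                   
                                                   
                                                   


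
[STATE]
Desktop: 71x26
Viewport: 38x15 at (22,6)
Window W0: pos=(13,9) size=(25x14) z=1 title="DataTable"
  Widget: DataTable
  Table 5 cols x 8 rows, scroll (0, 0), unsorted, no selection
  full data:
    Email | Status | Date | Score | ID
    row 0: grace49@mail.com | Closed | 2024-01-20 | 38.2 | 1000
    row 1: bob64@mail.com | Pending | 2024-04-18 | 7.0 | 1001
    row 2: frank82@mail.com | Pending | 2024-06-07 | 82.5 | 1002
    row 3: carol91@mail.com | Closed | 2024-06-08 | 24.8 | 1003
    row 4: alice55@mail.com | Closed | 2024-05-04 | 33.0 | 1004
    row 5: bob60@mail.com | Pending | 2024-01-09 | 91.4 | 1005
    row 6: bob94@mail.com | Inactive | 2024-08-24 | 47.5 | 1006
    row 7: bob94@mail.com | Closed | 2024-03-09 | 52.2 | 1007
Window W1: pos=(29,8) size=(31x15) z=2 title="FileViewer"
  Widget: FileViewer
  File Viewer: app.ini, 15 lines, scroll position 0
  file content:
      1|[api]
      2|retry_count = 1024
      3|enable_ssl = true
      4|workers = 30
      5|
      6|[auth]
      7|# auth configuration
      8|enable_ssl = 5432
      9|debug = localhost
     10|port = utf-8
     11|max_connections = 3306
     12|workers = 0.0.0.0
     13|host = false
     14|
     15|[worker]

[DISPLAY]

                                      
                                      
       ┏━━━━━━━━━━━━━━━━━━━━━━━━━━━━━┓
━━━━━━━┃ FileViewer                  ┃
le     ┠─────────────────────────────┨
───────┃[api]                       ▲┃
       ┃retry_count = 1024          █┃
───────┃enable_ssl = true           ░┃
mail.co┃workers = 30                ░┃
il.com ┃                            ░┃
mail.co┃[auth]                      ░┃
mail.co┃# auth configuration        ░┃
mail.co┃enable_ssl = 5432           ░┃
il.com ┃debug = localhost           ░┃
il.com ┃port = utf-8                ░┃


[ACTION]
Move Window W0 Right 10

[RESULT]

                                      
                                      
       ┏━━━━━━━━━━━━━━━━━━━━━━━━━━━━━┓
 ┏━━━━━┃ FileViewer                  ┃
 ┃ Data┠─────────────────────────────┨
 ┠─────┃[api]                       ▲┃
 ┃Email┃retry_count = 1024          █┃
 ┃─────┃enable_ssl = true           ░┃
 ┃grace┃workers = 30                ░┃
 ┃bob64┃                            ░┃
 ┃frank┃[auth]                      ░┃
 ┃carol┃# auth configuration        ░┃
 ┃alice┃enable_ssl = 5432           ░┃
 ┃bob60┃debug = localhost           ░┃
 ┃bob94┃port = utf-8                ░┃


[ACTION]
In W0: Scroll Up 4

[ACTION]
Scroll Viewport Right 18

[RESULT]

                                      
                                      
━━━━━━━━━━━━━━━━━━━━━━━━━━┓           
leViewer                  ┃           
──────────────────────────┨           
i]                       ▲┃           
ry_count = 1024          █┃           
ble_ssl = true           ░┃           
kers = 30                ░┃           
                         ░┃           
th]                      ░┃           
uth configuration        ░┃           
ble_ssl = 5432           ░┃           
ug = localhost           ░┃           
t = utf-8                ░┃           


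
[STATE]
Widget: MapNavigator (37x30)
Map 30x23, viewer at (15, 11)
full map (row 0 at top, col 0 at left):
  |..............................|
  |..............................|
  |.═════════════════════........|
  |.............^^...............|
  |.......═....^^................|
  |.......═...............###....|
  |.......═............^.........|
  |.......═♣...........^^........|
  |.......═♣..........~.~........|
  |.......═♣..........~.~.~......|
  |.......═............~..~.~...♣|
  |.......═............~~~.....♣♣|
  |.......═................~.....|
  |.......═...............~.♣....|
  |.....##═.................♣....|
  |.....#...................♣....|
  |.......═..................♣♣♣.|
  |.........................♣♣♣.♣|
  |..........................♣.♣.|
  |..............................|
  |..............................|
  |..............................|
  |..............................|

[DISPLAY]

                                     
                                     
                                     
                                     
   ..............................    
   ..............................    
   .═════════════════════........    
   .............^^...............    
   .......═....^^................    
   .......═...............###....    
   .......═............^.........    
   .......═♣...........^^........    
   .......═♣..........~.~........    
   .......═♣..........~.~.~......    
   .......═............~..~.~...♣    
   .......═.......@....~~~.....♣♣    
   .......═................~.....    
   .......═...............~.♣....    
   .....##═.................♣....    
   .....#...................♣....    
   .......═..................♣♣♣.    
   .........................♣♣♣.♣    
   ..........................♣.♣.    
   ..............................    
   ..............................    
   ..............................    
   ..............................    
                                     
                                     
                                     


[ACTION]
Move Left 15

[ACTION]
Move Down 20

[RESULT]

                  .......═♣..........
                  .......═♣..........
                  .......═♣..........
                  .......═...........
                  .......═...........
                  .......═...........
                  .......═...........
                  .....##═...........
                  .....#.............
                  .......═...........
                  ...................
                  ...................
                  ...................
                  ...................
                  ...................
                  @..................
                                     
                                     
                                     
                                     
                                     
                                     
                                     
                                     
                                     
                                     
                                     
                                     
                                     
                                     


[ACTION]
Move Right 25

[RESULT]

═♣...........^^........              
═♣..........~.~........              
═♣..........~.~.~......              
═............~..~.~...♣              
═............~~~.....♣♣              
═................~.....              
═...............~.♣....              
═.................♣....              
..................♣....              
═..................♣♣♣.              
..................♣♣♣.♣              
...................♣.♣.              
.......................              
.......................              
.......................              
..................@....              
                                     
                                     
                                     
                                     
                                     
                                     
                                     
                                     
                                     
                                     
                                     
                                     
                                     
                                     


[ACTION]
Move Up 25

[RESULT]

                                     
                                     
                                     
                                     
                                     
                                     
                                     
                                     
                                     
                                     
                                     
                                     
                                     
                                     
                                     
..................@....              
.......................              
═══════════════........              
......^^...............              
═....^^................              
═...............###....              
═............^.........              
═♣...........^^........              
═♣..........~.~........              
═♣..........~.~.~......              
═............~..~.~...♣              
═............~~~.....♣♣              
═................~.....              
═...............~.♣....              
═.................♣....              


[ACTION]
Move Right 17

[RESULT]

                                     
                                     
                                     
                                     
                                     
                                     
                                     
                                     
                                     
                                     
                                     
                                     
                                     
                                     
                                     
..................@                  
...................                  
═══════════........                  
..^^...............                  
.^^................                  
............###....                  
.........^.........                  
.........^^........                  
........~.~........                  
........~.~.~......                  
.........~..~.~...♣                  
.........~~~.....♣♣                  
.............~.....                  
............~.♣....                  
..............♣....                  


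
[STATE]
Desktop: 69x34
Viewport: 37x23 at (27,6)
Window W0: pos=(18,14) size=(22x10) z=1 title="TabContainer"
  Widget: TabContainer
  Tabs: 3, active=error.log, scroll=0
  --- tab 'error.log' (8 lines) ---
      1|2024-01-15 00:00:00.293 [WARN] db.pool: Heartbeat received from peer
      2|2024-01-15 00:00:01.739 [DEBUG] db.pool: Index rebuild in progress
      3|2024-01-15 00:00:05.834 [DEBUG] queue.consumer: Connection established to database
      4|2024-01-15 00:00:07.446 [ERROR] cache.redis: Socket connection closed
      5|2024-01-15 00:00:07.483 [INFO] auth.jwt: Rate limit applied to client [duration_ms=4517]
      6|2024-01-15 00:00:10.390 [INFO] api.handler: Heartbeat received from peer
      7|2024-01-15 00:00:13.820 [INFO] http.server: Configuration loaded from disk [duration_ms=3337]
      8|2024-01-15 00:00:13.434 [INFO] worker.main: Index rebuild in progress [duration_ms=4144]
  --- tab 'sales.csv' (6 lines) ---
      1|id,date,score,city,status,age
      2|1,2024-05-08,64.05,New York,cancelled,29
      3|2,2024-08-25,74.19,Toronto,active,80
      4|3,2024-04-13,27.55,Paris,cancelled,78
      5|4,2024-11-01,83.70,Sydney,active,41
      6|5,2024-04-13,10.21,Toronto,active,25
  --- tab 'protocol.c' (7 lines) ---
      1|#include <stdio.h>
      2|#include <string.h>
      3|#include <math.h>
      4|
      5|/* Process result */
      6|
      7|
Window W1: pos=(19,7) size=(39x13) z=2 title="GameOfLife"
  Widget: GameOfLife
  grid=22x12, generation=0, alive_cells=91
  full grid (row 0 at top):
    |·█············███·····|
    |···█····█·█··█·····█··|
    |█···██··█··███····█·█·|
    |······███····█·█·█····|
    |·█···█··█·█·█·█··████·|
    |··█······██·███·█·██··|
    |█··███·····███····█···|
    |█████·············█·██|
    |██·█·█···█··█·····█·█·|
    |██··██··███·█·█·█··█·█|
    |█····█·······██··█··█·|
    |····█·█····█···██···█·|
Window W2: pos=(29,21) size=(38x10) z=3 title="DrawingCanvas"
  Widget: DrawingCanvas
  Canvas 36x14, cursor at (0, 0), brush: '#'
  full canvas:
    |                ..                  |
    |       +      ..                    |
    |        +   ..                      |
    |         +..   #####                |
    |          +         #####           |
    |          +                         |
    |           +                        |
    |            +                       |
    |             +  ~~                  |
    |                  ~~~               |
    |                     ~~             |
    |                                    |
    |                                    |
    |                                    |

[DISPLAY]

                                     
━━━━━━━━━━━━━━━━━━━━━━━━━━━━━━┓      
Life                          ┃      
──────────────────────────────┨      
                              ┃      
·█··███····█·█·               ┃      
██····█·█·█····               ┃      
·█·█·█·█··████·               ┃      
··██·███·█·██··               ┃      
····███····█···               ┃      
···········█·██               ┃      
··█··█·····█·█·               ┃      
·███·█·█·█··█·█               ┃      
━━━━━━━━━━━━━━━━━━━━━━━━━━━━━━┛      
15 00:00:01.┃                        
15┏━━━━━━━━━━━━━━━━━━━━━━━━━━━━━━━━━━
15┃ DrawingCanvas                    
━━┠──────────────────────────────────
  ┃+               ..                
  ┃       +      ..                  
  ┃        +   ..                    
  ┃         +..   #####              
  ┃          +         #####         


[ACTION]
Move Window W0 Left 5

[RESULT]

                                     
━━━━━━━━━━━━━━━━━━━━━━━━━━━━━━┓      
Life                          ┃      
──────────────────────────────┨      
                              ┃      
·█··███····█·█·               ┃      
██····█·█·█····               ┃      
·█·█·█·█··████·               ┃      
··██·███·█·██··               ┃      
····███····█···               ┃      
···········█·██               ┃      
··█··█·····█·█·               ┃      
·███·█·█·█··█·█               ┃      
━━━━━━━━━━━━━━━━━━━━━━━━━━━━━━┛      
:00:01.┃                             
:0┏━━━━━━━━━━━━━━━━━━━━━━━━━━━━━━━━━━
:0┃ DrawingCanvas                    
━━┠──────────────────────────────────
  ┃+               ..                
  ┃       +      ..                  
  ┃        +   ..                    
  ┃         +..   #####              
  ┃          +         #####         


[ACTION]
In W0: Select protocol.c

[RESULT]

                                     
━━━━━━━━━━━━━━━━━━━━━━━━━━━━━━┓      
Life                          ┃      
──────────────────────────────┨      
                              ┃      
·█··███····█·█·               ┃      
██····█·█·█····               ┃      
·█·█·█·█··████·               ┃      
··██·███·█·██··               ┃      
····███····█···               ┃      
···········█·██               ┃      
··█··█·····█·█·               ┃      
·███·█·█·█··█·█               ┃      
━━━━━━━━━━━━━━━━━━━━━━━━━━━━━━┛      
ing.h> ┃                             
h.┏━━━━━━━━━━━━━━━━━━━━━━━━━━━━━━━━━━
  ┃ DrawingCanvas                    
━━┠──────────────────────────────────
  ┃+               ..                
  ┃       +      ..                  
  ┃        +   ..                    
  ┃         +..   #####              
  ┃          +         #####         


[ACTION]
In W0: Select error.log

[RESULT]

                                     
━━━━━━━━━━━━━━━━━━━━━━━━━━━━━━┓      
Life                          ┃      
──────────────────────────────┨      
                              ┃      
·█··███····█·█·               ┃      
██····█·█·█····               ┃      
·█·█·█·█··████·               ┃      
··██·███·█·██··               ┃      
····███····█···               ┃      
···········█·██               ┃      
··█··█·····█·█·               ┃      
·███·█·█·█··█·█               ┃      
━━━━━━━━━━━━━━━━━━━━━━━━━━━━━━┛      
:00:01.┃                             
:0┏━━━━━━━━━━━━━━━━━━━━━━━━━━━━━━━━━━
:0┃ DrawingCanvas                    
━━┠──────────────────────────────────
  ┃+               ..                
  ┃       +      ..                  
  ┃        +   ..                    
  ┃         +..   #####              
  ┃          +         #####         


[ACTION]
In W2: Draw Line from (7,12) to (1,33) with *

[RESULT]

                                     
━━━━━━━━━━━━━━━━━━━━━━━━━━━━━━┓      
Life                          ┃      
──────────────────────────────┨      
                              ┃      
·█··███····█·█·               ┃      
██····█·█·█····               ┃      
·█·█·█·█··████·               ┃      
··██·███·█·██··               ┃      
····███····█···               ┃      
···········█·██               ┃      
··█··█·····█·█·               ┃      
·███·█·█·█··█·█               ┃      
━━━━━━━━━━━━━━━━━━━━━━━━━━━━━━┛      
:00:01.┃                             
:0┏━━━━━━━━━━━━━━━━━━━━━━━━━━━━━━━━━━
:0┃ DrawingCanvas                    
━━┠──────────────────────────────────
  ┃+               ..                
  ┃       +      ..                **
  ┃        +   ..              ****  
  ┃         +..   #####     ***      
  ┃          +         #****         


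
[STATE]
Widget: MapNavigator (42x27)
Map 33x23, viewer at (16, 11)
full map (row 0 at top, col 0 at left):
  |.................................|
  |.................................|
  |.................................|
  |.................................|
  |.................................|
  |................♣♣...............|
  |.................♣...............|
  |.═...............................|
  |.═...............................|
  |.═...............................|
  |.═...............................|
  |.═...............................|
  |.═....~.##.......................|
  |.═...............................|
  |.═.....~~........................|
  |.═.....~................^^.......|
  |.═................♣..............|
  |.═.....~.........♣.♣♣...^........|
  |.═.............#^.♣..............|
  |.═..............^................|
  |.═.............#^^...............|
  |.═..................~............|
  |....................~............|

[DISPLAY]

                                          
                                          
     .................................    
     .................................    
     .................................    
     .................................    
     .................................    
     ................♣♣...............    
     .................♣...............    
     .═...............................    
     .═...............................    
     .═...............................    
     .═...............................    
     .═..............@................    
     .═....~.##.......................    
     .═...............................    
     .═.....~~........................    
     .═.....~................^^.......    
     .═................♣..............    
     .═.....~.........♣.♣♣...^........    
     .═.............#^.♣..............    
     .═..............^................    
     .═.............#^^...............    
     .═..................~............    
     ....................~............    
                                          
                                          


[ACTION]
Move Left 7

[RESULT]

                                          
                                          
            ..............................
            ..............................
            ..............................
            ..............................
            ..............................
            ................♣♣............
            .................♣............
            .═............................
            .═............................
            .═............................
            .═............................
            .═.......@....................
            .═....~.##....................
            .═............................
            .═.....~~.....................
            .═.....~................^^....
            .═................♣...........
            .═.....~.........♣.♣♣...^.....
            .═.............#^.♣...........
            .═..............^.............
            .═.............#^^............
            .═..................~.........
            ....................~.........
                                          
                                          


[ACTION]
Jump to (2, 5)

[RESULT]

                                          
                                          
                                          
                                          
                                          
                                          
                                          
                                          
                   .......................
                   .......................
                   .......................
                   .......................
                   .......................
                   ..@.............♣♣.....
                   .................♣.....
                   .═.....................
                   .═.....................
                   .═.....................
                   .═.....................
                   .═.....................
                   .═....~.##.............
                   .═.....................
                   .═.....~~..............
                   .═.....~...............
                   .═................♣....
                   .═.....~.........♣.♣♣..
                   .═.............#^.♣....


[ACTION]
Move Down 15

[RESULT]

                   .═.....................
                   .═.....................
                   .═.....................
                   .═.....................
                   .═.....................
                   .═....~.##.............
                   .═.....................
                   .═.....~~..............
                   .═.....~...............
                   .═................♣....
                   .═.....~.........♣.♣♣..
                   .═.............#^.♣....
                   .═..............^......
                   .═@............#^^.....
                   .═..................~..
                   ....................~..
                                          
                                          
                                          
                                          
                                          
                                          
                                          
                                          
                                          
                                          
                                          


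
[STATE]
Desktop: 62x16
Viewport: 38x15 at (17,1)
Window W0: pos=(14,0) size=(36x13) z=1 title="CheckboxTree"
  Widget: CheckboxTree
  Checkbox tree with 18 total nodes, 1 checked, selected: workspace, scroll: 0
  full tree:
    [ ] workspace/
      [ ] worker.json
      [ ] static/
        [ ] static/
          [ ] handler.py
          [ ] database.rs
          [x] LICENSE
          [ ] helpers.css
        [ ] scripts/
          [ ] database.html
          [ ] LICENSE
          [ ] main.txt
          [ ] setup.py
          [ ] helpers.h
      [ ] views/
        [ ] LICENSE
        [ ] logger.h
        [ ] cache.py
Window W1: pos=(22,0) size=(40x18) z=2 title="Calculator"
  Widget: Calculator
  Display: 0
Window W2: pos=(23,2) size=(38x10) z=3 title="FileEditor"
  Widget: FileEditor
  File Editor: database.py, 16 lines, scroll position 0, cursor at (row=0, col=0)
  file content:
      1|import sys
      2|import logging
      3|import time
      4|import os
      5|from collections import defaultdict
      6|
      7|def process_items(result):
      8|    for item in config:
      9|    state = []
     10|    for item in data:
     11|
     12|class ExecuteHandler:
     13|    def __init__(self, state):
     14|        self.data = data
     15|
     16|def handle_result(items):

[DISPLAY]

heckb┃ Calculator                     
─────┠┏━━━━━━━━━━━━━━━━━━━━━━━━━━━━━━━
-] wo┃┃ FileEditor                    
 [ ] ┃┠───────────────────────────────
 [-] ┃┃█mport sys                     
   [-┃┃import logging                 
     ┃┃import time                    
     ┃┃import os                      
     ┃┃from collections import default
     ┃┃                               
   [ ┃┗━━━━━━━━━━━━━━━━━━━━━━━━━━━━━━━
━━━━━┃├───┼───┼───┼───┤               
     ┃│ C │ MC│ MR│ M+│               
     ┃└───┴───┴───┴───┘               
     ┃                                


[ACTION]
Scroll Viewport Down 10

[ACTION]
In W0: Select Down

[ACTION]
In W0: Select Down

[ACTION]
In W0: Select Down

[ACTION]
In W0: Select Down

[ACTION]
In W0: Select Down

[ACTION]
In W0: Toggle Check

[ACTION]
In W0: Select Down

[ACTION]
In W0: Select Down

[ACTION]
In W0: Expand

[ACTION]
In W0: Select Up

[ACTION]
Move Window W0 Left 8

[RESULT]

ree  ┃ Calculator                     
─────┠┏━━━━━━━━━━━━━━━━━━━━━━━━━━━━━━━
pace/┃┃ FileEditor                    
ker.j┃┠───────────────────────────────
tic/ ┃┃█mport sys                     
tatic┃┃import logging                 
 hand┃┃import time                    
 data┃┃import os                      
 LICE┃┃from collections import default
 help┃┃                               
cript┃┗━━━━━━━━━━━━━━━━━━━━━━━━━━━━━━━
━━━━━┃├───┼───┼───┼───┤               
     ┃│ C │ MC│ MR│ M+│               
     ┃└───┴───┴───┴───┘               
     ┃                                


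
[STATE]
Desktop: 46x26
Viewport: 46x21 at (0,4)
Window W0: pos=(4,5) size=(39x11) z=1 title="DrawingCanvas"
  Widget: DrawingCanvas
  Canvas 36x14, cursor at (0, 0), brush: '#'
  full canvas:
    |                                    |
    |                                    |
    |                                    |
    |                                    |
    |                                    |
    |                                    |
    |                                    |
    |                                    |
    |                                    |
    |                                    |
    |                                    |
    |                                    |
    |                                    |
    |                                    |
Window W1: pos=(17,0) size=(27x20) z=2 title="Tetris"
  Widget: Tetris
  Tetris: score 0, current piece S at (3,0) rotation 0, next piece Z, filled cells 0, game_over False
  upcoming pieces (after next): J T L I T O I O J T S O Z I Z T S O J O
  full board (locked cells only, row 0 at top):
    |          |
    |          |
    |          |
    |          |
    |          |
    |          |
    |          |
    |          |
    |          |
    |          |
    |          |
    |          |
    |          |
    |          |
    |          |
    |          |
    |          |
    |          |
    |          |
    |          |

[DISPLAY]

                 ┃          │▓▓            ┃  
    ┏━━━━━━━━━━━━┃          │ ▓▓           ┃  
    ┃ DrawingCanv┃          │              ┃  
    ┠────────────┃          │              ┃  
    ┃+           ┃          │              ┃  
    ┃            ┃          │Score:        ┃  
    ┃            ┃          │0             ┃  
    ┃            ┃          │              ┃  
    ┃            ┃          │              ┃  
    ┃            ┃          │              ┃  
    ┃            ┃          │              ┃  
    ┗━━━━━━━━━━━━┃          │              ┃  
                 ┃          │              ┃  
                 ┃          │              ┃  
                 ┃          │              ┃  
                 ┗━━━━━━━━━━━━━━━━━━━━━━━━━┛  
                                              
                                              
                                              
                                              
                                              


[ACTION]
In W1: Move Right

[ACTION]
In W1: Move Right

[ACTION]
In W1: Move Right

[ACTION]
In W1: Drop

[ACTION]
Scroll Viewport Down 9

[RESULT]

    ┏━━━━━━━━━━━━┃          │ ▓▓           ┃  
    ┃ DrawingCanv┃          │              ┃  
    ┠────────────┃          │              ┃  
    ┃+           ┃          │              ┃  
    ┃            ┃          │Score:        ┃  
    ┃            ┃          │0             ┃  
    ┃            ┃          │              ┃  
    ┃            ┃          │              ┃  
    ┃            ┃          │              ┃  
    ┃            ┃          │              ┃  
    ┗━━━━━━━━━━━━┃          │              ┃  
                 ┃          │              ┃  
                 ┃          │              ┃  
                 ┃          │              ┃  
                 ┗━━━━━━━━━━━━━━━━━━━━━━━━━┛  
                                              
                                              
                                              
                                              
                                              
                                              


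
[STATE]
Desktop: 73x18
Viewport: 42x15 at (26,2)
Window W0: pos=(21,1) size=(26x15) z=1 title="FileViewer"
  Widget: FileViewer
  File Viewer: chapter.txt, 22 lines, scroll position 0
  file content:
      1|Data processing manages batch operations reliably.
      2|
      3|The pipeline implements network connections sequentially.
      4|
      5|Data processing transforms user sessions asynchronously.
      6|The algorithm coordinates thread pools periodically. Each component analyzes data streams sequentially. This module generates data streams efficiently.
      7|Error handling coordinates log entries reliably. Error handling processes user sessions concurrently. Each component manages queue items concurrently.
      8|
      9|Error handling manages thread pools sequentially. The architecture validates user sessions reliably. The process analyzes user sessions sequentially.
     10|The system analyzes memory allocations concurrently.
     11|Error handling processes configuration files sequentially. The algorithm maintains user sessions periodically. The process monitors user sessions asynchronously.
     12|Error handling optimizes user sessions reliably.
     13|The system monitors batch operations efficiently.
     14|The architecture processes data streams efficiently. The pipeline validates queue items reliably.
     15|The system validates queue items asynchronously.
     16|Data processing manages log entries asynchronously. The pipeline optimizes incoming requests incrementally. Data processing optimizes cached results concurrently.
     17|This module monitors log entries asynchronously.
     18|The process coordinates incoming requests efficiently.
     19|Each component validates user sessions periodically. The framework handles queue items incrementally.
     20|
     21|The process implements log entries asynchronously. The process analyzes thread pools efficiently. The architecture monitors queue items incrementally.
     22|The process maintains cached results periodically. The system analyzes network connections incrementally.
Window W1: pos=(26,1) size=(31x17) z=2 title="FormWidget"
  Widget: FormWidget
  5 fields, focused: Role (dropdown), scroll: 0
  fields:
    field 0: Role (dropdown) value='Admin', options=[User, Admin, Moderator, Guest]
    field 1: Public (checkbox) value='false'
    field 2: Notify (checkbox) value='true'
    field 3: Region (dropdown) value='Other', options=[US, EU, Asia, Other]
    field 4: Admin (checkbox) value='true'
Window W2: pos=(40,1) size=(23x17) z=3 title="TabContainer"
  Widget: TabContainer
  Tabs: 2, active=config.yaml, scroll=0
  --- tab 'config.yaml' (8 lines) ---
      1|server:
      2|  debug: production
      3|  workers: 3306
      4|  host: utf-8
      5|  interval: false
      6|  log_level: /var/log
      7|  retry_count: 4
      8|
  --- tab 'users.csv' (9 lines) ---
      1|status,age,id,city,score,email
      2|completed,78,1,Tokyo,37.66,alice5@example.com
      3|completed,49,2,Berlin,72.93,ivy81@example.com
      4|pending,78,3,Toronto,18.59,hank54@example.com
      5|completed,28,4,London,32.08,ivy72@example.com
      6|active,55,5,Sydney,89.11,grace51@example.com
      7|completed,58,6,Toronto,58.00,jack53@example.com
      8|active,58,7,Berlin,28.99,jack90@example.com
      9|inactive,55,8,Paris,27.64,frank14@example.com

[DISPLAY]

┃ FormWidget  ┃ TabContainer        ┃     
┠─────────────┠─────────────────────┨     
┃> Role:      ┃[config.yaml]│ users.┃     
┃  Public:    ┃─────────────────────┃     
┃  Notify:    ┃server:              ┃     
┃  Region:    ┃  debug: production  ┃     
┃  Admin:     ┃  workers: 3306      ┃     
┃             ┃  host: utf-8        ┃     
┃             ┃  interval: false    ┃     
┃             ┃  log_level: /var/log┃     
┃             ┃  retry_count: 4     ┃     
┃             ┃                     ┃     
┃             ┃                     ┃     
┃             ┃                     ┃     
┃             ┃                     ┃     


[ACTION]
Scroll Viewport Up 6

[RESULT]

                                          
┏━━━━━━━━━━━━━┏━━━━━━━━━━━━━━━━━━━━━┓     
┃ FormWidget  ┃ TabContainer        ┃     
┠─────────────┠─────────────────────┨     
┃> Role:      ┃[config.yaml]│ users.┃     
┃  Public:    ┃─────────────────────┃     
┃  Notify:    ┃server:              ┃     
┃  Region:    ┃  debug: production  ┃     
┃  Admin:     ┃  workers: 3306      ┃     
┃             ┃  host: utf-8        ┃     
┃             ┃  interval: false    ┃     
┃             ┃  log_level: /var/log┃     
┃             ┃  retry_count: 4     ┃     
┃             ┃                     ┃     
┃             ┃                     ┃     


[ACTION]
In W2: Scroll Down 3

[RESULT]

                                          
┏━━━━━━━━━━━━━┏━━━━━━━━━━━━━━━━━━━━━┓     
┃ FormWidget  ┃ TabContainer        ┃     
┠─────────────┠─────────────────────┨     
┃> Role:      ┃[config.yaml]│ users.┃     
┃  Public:    ┃─────────────────────┃     
┃  Notify:    ┃  host: utf-8        ┃     
┃  Region:    ┃  interval: false    ┃     
┃  Admin:     ┃  log_level: /var/log┃     
┃             ┃  retry_count: 4     ┃     
┃             ┃                     ┃     
┃             ┃                     ┃     
┃             ┃                     ┃     
┃             ┃                     ┃     
┃             ┃                     ┃     


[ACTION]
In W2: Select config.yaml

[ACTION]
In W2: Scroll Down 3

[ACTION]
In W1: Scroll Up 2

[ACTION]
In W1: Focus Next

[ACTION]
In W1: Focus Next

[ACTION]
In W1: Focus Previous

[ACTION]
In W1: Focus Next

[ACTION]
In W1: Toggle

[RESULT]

                                          
┏━━━━━━━━━━━━━┏━━━━━━━━━━━━━━━━━━━━━┓     
┃ FormWidget  ┃ TabContainer        ┃     
┠─────────────┠─────────────────────┨     
┃  Role:      ┃[config.yaml]│ users.┃     
┃  Public:    ┃─────────────────────┃     
┃> Notify:    ┃  host: utf-8        ┃     
┃  Region:    ┃  interval: false    ┃     
┃  Admin:     ┃  log_level: /var/log┃     
┃             ┃  retry_count: 4     ┃     
┃             ┃                     ┃     
┃             ┃                     ┃     
┃             ┃                     ┃     
┃             ┃                     ┃     
┃             ┃                     ┃     
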